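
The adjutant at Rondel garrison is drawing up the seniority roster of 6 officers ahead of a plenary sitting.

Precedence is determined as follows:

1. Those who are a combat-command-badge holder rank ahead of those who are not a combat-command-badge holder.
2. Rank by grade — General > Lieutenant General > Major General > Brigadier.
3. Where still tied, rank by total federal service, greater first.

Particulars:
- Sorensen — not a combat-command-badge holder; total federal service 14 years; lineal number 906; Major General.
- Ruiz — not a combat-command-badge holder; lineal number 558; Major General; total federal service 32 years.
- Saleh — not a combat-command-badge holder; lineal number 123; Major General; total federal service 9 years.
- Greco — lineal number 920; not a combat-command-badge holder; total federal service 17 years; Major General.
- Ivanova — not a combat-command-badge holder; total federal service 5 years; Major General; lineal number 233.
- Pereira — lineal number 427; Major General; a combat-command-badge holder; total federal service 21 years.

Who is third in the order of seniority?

By the first rule: Pereira (a combat-command-badge holder); then Ruiz, Greco, Sorensen, Saleh and Ivanova (each not a combat-command-badge holder).
Ruiz, Greco, Sorensen, Saleh and Ivanova are each Major General, so the next rule applies.
Among Ruiz, Greco, Sorensen, Saleh and Ivanova, by total federal service (higher first): Ruiz (32 years) before Greco (17 years) before Sorensen (14 years) before Saleh (9 years) before Ivanova (5 years).
Order: Pereira, Ruiz, Greco, Sorensen, Saleh, Ivanova.

Greco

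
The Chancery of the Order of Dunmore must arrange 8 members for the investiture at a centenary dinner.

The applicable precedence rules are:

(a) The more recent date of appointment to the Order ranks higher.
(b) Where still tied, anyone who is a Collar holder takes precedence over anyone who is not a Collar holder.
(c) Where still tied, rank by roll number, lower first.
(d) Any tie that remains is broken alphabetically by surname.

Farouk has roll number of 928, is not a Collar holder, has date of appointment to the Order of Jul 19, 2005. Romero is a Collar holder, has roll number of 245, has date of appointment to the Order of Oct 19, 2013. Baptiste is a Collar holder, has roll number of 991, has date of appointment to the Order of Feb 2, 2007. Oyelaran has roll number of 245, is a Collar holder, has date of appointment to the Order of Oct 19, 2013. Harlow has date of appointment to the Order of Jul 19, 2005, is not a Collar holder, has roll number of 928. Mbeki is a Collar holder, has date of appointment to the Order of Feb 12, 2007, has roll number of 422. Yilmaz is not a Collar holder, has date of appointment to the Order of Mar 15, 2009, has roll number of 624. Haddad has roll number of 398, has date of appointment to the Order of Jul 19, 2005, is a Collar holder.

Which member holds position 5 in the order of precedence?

By date of appointment to the Order (later first): Oyelaran and Romero (both Oct 19, 2013); then Yilmaz (Mar 15, 2009); then Mbeki (Feb 12, 2007); then Baptiste (Feb 2, 2007); then Haddad, Farouk and Harlow (each Jul 19, 2005).
Oyelaran and Romero are each a Collar holder, so the next rule applies.
Oyelaran and Romero both have roll number 245, so the next rule applies.
Among Oyelaran and Romero, alphabetically by surname: Oyelaran before Romero.
Among Haddad, Farouk and Harlow, a Collar holder before not a Collar holder: Haddad (a Collar holder) before Farouk and Harlow (not a Collar holder).
Farouk and Harlow both have roll number 928, so the next rule applies.
Among Farouk and Harlow, alphabetically by surname: Farouk before Harlow.
Order: Oyelaran, Romero, Yilmaz, Mbeki, Baptiste, Haddad, Farouk, Harlow.

Baptiste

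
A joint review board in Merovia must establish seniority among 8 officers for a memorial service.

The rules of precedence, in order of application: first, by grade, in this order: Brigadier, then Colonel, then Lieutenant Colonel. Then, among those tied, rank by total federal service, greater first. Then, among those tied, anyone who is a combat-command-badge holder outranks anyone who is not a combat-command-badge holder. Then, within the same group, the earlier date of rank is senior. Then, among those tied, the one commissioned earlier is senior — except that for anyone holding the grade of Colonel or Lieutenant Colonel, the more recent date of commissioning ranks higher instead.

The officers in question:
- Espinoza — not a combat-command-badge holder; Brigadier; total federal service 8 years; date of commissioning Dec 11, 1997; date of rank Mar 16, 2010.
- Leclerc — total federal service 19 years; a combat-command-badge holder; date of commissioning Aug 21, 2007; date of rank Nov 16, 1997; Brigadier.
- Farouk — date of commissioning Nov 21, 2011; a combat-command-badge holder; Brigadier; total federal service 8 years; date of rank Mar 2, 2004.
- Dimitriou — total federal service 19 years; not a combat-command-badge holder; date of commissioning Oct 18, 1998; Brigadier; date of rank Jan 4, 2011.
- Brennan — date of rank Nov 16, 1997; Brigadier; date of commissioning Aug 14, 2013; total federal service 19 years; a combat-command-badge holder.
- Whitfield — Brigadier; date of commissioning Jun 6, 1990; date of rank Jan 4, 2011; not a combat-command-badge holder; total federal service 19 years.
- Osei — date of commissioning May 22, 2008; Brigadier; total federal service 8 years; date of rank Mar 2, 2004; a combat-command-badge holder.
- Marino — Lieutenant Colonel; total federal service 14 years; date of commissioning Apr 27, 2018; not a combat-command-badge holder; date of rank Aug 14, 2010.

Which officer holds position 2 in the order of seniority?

Brennan

By grade: Leclerc, Brennan, Whitfield, Dimitriou, Osei, Farouk and Espinoza (Brigadier); then Marino (Lieutenant Colonel).
Among Leclerc, Brennan, Whitfield, Dimitriou, Osei, Farouk and Espinoza, by total federal service (higher first): Leclerc, Brennan, Whitfield and Dimitriou (19 years) before Osei, Farouk and Espinoza (8 years).
Among Leclerc, Brennan, Whitfield and Dimitriou, a combat-command-badge holder before not a combat-command-badge holder: Leclerc and Brennan (a combat-command-badge holder) before Whitfield and Dimitriou (not a combat-command-badge holder).
Leclerc and Brennan both have date of rank Nov 16, 1997, so the next rule applies.
Among Leclerc and Brennan, by date of commissioning (earlier first): Leclerc (Aug 21, 2007) before Brennan (Aug 14, 2013).
Whitfield and Dimitriou both have date of rank Jan 4, 2011, so the next rule applies.
Among Whitfield and Dimitriou, by date of commissioning (earlier first): Whitfield (Jun 6, 1990) before Dimitriou (Oct 18, 1998).
Among Osei, Farouk and Espinoza, a combat-command-badge holder before not a combat-command-badge holder: Osei and Farouk (a combat-command-badge holder) before Espinoza (not a combat-command-badge holder).
Osei and Farouk both have date of rank Mar 2, 2004, so the next rule applies.
Among Osei and Farouk, by date of commissioning (earlier first): Osei (May 22, 2008) before Farouk (Nov 21, 2011).
Order: Leclerc, Brennan, Whitfield, Dimitriou, Osei, Farouk, Espinoza, Marino.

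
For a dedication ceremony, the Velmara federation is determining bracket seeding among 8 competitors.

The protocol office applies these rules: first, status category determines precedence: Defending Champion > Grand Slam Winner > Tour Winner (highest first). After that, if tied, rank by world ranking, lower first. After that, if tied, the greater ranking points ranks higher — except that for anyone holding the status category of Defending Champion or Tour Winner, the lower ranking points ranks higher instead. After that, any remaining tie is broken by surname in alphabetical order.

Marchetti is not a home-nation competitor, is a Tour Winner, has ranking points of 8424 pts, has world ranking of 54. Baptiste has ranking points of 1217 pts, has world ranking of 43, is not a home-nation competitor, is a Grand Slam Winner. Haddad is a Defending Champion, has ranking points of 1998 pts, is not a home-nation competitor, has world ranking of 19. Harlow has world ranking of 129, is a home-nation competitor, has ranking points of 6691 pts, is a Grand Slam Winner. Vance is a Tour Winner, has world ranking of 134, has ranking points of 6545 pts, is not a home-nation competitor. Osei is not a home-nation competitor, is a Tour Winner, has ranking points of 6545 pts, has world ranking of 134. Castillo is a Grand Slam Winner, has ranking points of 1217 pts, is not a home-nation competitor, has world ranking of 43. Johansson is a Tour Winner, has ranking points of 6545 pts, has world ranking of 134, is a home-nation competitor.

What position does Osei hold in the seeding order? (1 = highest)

7

By status category: Haddad (Defending Champion); then Baptiste, Castillo and Harlow (Grand Slam Winner); then Marchetti, Johansson, Osei and Vance (Tour Winner).
Among Baptiste, Castillo and Harlow, by world ranking (lower first): Baptiste and Castillo (43) before Harlow (129).
Baptiste and Castillo both have ranking points 1217 pts, so the next rule applies.
Among Baptiste and Castillo, alphabetically by surname: Baptiste before Castillo.
Among Marchetti, Johansson, Osei and Vance, by world ranking (lower first): Marchetti (54) before Johansson, Osei and Vance (134).
Johansson, Osei and Vance all have ranking points 6545 pts, so the next rule applies.
Among Johansson, Osei and Vance, alphabetically by surname: Johansson before Osei before Vance.
Order: Haddad, Baptiste, Castillo, Harlow, Marchetti, Johansson, Osei, Vance. So position 7.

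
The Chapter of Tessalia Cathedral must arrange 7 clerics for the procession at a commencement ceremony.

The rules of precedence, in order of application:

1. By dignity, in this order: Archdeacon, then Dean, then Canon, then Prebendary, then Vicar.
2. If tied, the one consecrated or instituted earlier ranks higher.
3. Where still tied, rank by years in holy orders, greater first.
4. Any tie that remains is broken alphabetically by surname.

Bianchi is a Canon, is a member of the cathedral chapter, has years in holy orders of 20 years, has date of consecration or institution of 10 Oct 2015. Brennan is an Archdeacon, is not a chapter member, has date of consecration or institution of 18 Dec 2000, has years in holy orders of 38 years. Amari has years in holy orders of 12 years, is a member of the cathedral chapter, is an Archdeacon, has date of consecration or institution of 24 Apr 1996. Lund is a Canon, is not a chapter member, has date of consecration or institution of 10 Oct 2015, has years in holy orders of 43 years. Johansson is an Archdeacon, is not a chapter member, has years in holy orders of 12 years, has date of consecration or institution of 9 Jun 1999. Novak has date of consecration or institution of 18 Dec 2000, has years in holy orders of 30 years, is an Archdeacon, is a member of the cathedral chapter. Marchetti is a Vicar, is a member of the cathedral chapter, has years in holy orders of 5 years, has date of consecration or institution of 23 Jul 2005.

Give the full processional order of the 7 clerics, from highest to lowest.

Amari, Johansson, Brennan, Novak, Lund, Bianchi, Marchetti

By dignity: Amari, Johansson, Brennan and Novak (Archdeacon); then Lund and Bianchi (Canon); then Marchetti (Vicar).
Among Amari, Johansson, Brennan and Novak, by date of consecration or institution (earlier first): Amari (24 Apr 1996) before Johansson (9 Jun 1999) before Brennan and Novak (18 Dec 2000).
Among Brennan and Novak, by years in holy orders (higher first): Brennan (38 years) before Novak (30 years).
Lund and Bianchi both have date of consecration or institution 10 Oct 2015, so the next rule applies.
Among Lund and Bianchi, by years in holy orders (higher first): Lund (43 years) before Bianchi (20 years).
Full order: Amari, Johansson, Brennan, Novak, Lund, Bianchi, Marchetti.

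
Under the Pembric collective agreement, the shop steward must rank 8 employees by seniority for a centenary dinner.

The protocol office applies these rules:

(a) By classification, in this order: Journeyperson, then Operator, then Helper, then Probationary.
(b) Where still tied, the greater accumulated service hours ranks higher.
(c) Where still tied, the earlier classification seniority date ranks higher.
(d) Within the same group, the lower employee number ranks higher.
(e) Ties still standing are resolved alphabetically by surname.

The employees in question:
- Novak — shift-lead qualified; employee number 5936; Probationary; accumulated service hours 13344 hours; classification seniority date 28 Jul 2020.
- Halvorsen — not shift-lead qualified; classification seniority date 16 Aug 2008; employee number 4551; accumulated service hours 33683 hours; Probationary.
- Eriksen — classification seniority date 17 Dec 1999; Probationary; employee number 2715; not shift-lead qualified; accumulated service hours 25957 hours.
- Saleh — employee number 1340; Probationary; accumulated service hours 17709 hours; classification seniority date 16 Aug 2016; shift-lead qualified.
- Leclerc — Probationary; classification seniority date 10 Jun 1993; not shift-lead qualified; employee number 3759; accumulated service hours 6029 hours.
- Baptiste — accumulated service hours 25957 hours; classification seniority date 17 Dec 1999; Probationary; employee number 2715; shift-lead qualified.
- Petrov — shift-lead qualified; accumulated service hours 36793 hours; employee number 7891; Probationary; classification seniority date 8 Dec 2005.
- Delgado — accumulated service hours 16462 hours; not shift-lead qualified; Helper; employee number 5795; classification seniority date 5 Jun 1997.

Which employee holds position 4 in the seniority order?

By classification: Delgado (Helper); then Petrov, Halvorsen, Baptiste, Eriksen, Saleh, Novak and Leclerc (Probationary).
Among Petrov, Halvorsen, Baptiste, Eriksen, Saleh, Novak and Leclerc, by accumulated service hours (higher first): Petrov (36793 hours) before Halvorsen (33683 hours) before Baptiste and Eriksen (25957 hours) before Saleh (17709 hours) before Novak (13344 hours) before Leclerc (6029 hours).
Baptiste and Eriksen both have classification seniority date 17 Dec 1999, so the next rule applies.
Baptiste and Eriksen both have employee number 2715, so the next rule applies.
Among Baptiste and Eriksen, alphabetically by surname: Baptiste before Eriksen.
Order: Delgado, Petrov, Halvorsen, Baptiste, Eriksen, Saleh, Novak, Leclerc.

Baptiste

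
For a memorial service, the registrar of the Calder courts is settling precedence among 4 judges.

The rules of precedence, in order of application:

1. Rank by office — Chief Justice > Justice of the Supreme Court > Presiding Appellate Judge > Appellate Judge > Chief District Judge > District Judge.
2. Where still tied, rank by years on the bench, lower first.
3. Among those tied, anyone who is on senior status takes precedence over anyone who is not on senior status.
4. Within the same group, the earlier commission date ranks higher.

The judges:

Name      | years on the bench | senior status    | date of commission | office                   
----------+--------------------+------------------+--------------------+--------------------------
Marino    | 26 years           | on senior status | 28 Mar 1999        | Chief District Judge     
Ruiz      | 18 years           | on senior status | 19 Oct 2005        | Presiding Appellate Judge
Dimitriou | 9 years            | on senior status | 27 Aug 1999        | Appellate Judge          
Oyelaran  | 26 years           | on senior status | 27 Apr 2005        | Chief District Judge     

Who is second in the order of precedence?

By office: Ruiz (Presiding Appellate Judge); then Dimitriou (Appellate Judge); then Marino and Oyelaran (Chief District Judge).
Marino and Oyelaran both have years on the bench 26 years, so the next rule applies.
Marino and Oyelaran are each on senior status, so the next rule applies.
Among Marino and Oyelaran, by date of commission (earlier first): Marino (28 Mar 1999) before Oyelaran (27 Apr 2005).
Order: Ruiz, Dimitriou, Marino, Oyelaran.

Dimitriou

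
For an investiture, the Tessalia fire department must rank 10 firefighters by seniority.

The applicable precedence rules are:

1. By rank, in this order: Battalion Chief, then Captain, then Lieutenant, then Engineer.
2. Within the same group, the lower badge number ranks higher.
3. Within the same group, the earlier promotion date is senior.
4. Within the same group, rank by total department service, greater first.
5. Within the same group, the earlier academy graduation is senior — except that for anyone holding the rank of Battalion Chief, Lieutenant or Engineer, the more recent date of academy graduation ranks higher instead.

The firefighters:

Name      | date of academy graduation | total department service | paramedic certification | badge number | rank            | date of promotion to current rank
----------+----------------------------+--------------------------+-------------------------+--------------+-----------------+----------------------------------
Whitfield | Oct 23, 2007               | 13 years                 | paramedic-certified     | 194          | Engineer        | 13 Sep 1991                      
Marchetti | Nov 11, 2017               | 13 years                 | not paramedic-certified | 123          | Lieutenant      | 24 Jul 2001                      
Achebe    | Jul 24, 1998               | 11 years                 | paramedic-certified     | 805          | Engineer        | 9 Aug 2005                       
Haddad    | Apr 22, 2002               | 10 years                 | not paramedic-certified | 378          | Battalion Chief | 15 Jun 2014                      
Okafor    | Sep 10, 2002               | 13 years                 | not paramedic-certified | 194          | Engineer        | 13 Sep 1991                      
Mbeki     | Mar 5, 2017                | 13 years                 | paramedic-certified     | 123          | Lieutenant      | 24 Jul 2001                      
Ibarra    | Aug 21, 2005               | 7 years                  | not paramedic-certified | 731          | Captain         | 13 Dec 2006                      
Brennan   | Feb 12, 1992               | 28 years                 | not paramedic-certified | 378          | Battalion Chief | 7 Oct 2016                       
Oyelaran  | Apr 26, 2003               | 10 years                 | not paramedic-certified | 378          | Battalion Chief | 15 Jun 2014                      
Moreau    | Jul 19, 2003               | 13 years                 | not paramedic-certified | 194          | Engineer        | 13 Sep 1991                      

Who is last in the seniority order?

By rank: Oyelaran, Haddad and Brennan (Battalion Chief); then Ibarra (Captain); then Marchetti and Mbeki (Lieutenant); then Whitfield, Moreau, Okafor and Achebe (Engineer).
Oyelaran, Haddad and Brennan all have badge number 378, so the next rule applies.
Among Oyelaran, Haddad and Brennan, by date of promotion to current rank (earlier first): Oyelaran and Haddad (15 Jun 2014) before Brennan (7 Oct 2016).
Oyelaran and Haddad both have total department service 10 years, so the next rule applies.
Among Oyelaran and Haddad, by date of academy graduation (later first) (reversed rule for this group): Oyelaran (Apr 26, 2003) before Haddad (Apr 22, 2002).
Marchetti and Mbeki both have badge number 123, so the next rule applies.
Marchetti and Mbeki both have date of promotion to current rank 24 Jul 2001, so the next rule applies.
Marchetti and Mbeki both have total department service 13 years, so the next rule applies.
Among Marchetti and Mbeki, by date of academy graduation (later first) (reversed rule for this group): Marchetti (Nov 11, 2017) before Mbeki (Mar 5, 2017).
Among Whitfield, Moreau, Okafor and Achebe, by badge number (lower first): Whitfield, Moreau and Okafor (194) before Achebe (805).
Whitfield, Moreau and Okafor all have date of promotion to current rank 13 Sep 1991, so the next rule applies.
Whitfield, Moreau and Okafor all have total department service 13 years, so the next rule applies.
Among Whitfield, Moreau and Okafor, by date of academy graduation (later first) (reversed rule for this group): Whitfield (Oct 23, 2007) before Moreau (Jul 19, 2003) before Okafor (Sep 10, 2002).
Order: Oyelaran, Haddad, Brennan, Ibarra, Marchetti, Mbeki, Whitfield, Moreau, Okafor, Achebe.

Achebe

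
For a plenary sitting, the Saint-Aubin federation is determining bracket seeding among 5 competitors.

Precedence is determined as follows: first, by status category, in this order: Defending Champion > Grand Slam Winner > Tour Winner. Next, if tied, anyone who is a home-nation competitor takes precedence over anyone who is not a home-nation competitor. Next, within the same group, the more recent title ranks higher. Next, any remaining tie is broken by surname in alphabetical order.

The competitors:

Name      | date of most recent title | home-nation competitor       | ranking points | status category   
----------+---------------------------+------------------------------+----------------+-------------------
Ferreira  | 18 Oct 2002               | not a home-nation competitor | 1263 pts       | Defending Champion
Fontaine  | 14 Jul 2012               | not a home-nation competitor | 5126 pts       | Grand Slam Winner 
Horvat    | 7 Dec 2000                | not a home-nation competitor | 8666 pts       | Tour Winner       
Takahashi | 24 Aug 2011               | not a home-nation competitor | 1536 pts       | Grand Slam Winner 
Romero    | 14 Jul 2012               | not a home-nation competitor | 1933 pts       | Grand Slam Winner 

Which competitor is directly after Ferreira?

Fontaine

By status category: Ferreira (Defending Champion); then Fontaine, Romero and Takahashi (Grand Slam Winner); then Horvat (Tour Winner).
Fontaine, Romero and Takahashi are each not a home-nation competitor, so the next rule applies.
Among Fontaine, Romero and Takahashi, by date of most recent title (later first): Fontaine and Romero (14 Jul 2012) before Takahashi (24 Aug 2011).
Among Fontaine and Romero, alphabetically by surname: Fontaine before Romero.
Order: Ferreira, Fontaine, Romero, Takahashi, Horvat.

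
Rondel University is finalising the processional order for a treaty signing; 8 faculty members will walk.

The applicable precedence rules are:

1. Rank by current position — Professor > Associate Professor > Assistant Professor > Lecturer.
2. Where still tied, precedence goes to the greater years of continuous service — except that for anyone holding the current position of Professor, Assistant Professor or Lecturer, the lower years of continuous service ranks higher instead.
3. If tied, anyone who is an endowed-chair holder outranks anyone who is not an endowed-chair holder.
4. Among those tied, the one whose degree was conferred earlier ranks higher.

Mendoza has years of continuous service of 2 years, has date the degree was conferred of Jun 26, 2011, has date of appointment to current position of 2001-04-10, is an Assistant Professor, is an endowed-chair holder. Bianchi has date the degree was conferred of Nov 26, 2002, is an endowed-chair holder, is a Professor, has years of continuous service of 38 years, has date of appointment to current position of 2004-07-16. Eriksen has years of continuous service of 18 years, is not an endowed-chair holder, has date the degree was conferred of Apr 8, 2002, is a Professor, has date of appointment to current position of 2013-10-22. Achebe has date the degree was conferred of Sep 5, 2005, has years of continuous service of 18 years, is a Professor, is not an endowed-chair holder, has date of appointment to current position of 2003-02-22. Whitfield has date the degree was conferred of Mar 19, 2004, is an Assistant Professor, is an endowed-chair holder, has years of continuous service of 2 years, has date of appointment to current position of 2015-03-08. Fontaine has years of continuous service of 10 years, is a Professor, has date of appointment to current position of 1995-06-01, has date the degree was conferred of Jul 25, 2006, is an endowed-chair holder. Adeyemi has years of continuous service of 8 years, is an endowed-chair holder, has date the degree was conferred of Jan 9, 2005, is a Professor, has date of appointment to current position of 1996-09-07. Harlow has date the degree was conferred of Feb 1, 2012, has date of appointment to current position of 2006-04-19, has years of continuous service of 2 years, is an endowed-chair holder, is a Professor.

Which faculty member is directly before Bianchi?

Achebe

By current position: Harlow, Adeyemi, Fontaine, Eriksen, Achebe and Bianchi (Professor); then Whitfield and Mendoza (Assistant Professor).
Among Harlow, Adeyemi, Fontaine, Eriksen, Achebe and Bianchi, by years of continuous service (lower first) (reversed rule for this group): Harlow (2 years) before Adeyemi (8 years) before Fontaine (10 years) before Eriksen and Achebe (18 years) before Bianchi (38 years).
Eriksen and Achebe are each not an endowed-chair holder, so the next rule applies.
Among Eriksen and Achebe, by date the degree was conferred (earlier first): Eriksen (Apr 8, 2002) before Achebe (Sep 5, 2005).
Whitfield and Mendoza both have years of continuous service 2 years, so the next rule applies.
Whitfield and Mendoza are each an endowed-chair holder, so the next rule applies.
Among Whitfield and Mendoza, by date the degree was conferred (earlier first): Whitfield (Mar 19, 2004) before Mendoza (Jun 26, 2011).
Order: Harlow, Adeyemi, Fontaine, Eriksen, Achebe, Bianchi, Whitfield, Mendoza.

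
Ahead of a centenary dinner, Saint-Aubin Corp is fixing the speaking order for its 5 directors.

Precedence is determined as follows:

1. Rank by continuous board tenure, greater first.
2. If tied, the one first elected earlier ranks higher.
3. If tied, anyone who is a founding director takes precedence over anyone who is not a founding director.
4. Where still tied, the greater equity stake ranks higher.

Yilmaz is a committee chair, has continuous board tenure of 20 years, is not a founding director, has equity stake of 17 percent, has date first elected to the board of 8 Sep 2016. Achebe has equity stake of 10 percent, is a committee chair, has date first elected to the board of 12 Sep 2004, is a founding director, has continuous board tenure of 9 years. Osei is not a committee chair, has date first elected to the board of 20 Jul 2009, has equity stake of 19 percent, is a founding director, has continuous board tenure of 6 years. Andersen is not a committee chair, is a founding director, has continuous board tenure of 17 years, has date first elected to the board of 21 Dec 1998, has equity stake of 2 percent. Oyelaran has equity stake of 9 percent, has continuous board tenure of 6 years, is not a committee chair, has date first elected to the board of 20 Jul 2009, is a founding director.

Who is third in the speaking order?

Achebe

By continuous board tenure (higher first): Yilmaz (20 years); then Andersen (17 years); then Achebe (9 years); then Osei and Oyelaran (both 6 years).
Osei and Oyelaran both have date first elected to the board 20 Jul 2009, so the next rule applies.
Osei and Oyelaran are each a founding director, so the next rule applies.
Among Osei and Oyelaran, by equity stake (higher first): Osei (19 percent) before Oyelaran (9 percent).
Order: Yilmaz, Andersen, Achebe, Osei, Oyelaran.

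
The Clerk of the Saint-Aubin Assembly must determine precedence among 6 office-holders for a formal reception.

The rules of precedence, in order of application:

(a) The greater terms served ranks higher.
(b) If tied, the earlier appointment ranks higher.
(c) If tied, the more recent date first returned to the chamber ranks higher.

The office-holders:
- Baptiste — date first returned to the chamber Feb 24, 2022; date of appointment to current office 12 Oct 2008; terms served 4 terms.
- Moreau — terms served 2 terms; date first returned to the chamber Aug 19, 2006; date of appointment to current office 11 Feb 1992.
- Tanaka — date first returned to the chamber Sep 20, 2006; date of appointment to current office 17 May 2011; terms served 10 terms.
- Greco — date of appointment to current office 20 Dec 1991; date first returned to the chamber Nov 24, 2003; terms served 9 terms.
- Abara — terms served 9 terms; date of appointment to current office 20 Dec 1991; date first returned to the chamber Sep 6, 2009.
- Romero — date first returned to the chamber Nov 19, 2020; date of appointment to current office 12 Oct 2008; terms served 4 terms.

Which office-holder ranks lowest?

By terms served (higher first): Tanaka (10 terms); then Abara and Greco (both 9 terms); then Baptiste and Romero (both 4 terms); then Moreau (2 terms).
Abara and Greco both have date of appointment to current office 20 Dec 1991, so the next rule applies.
Among Abara and Greco, by date first returned to the chamber (later first): Abara (Sep 6, 2009) before Greco (Nov 24, 2003).
Baptiste and Romero both have date of appointment to current office 12 Oct 2008, so the next rule applies.
Among Baptiste and Romero, by date first returned to the chamber (later first): Baptiste (Feb 24, 2022) before Romero (Nov 19, 2020).
Order: Tanaka, Abara, Greco, Baptiste, Romero, Moreau.

Moreau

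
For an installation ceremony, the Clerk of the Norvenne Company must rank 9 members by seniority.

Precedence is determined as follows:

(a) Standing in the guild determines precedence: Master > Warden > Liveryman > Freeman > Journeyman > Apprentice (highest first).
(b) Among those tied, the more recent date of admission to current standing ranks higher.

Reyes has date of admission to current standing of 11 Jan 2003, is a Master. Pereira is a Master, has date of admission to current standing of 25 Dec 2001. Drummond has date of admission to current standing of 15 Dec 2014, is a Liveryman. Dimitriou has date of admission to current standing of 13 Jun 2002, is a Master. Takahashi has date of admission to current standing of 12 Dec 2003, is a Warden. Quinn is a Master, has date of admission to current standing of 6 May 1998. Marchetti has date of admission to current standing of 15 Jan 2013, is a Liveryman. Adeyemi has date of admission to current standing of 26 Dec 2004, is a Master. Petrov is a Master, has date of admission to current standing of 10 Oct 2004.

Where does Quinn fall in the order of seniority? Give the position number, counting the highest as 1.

6

By standing in the guild: Adeyemi, Petrov, Reyes, Dimitriou, Pereira and Quinn (Master); then Takahashi (Warden); then Drummond and Marchetti (Liveryman).
Among Adeyemi, Petrov, Reyes, Dimitriou, Pereira and Quinn, by date of admission to current standing (later first): Adeyemi (26 Dec 2004) before Petrov (10 Oct 2004) before Reyes (11 Jan 2003) before Dimitriou (13 Jun 2002) before Pereira (25 Dec 2001) before Quinn (6 May 1998).
Among Drummond and Marchetti, by date of admission to current standing (later first): Drummond (15 Dec 2014) before Marchetti (15 Jan 2013).
Order: Adeyemi, Petrov, Reyes, Dimitriou, Pereira, Quinn, Takahashi, Drummond, Marchetti. So position 6.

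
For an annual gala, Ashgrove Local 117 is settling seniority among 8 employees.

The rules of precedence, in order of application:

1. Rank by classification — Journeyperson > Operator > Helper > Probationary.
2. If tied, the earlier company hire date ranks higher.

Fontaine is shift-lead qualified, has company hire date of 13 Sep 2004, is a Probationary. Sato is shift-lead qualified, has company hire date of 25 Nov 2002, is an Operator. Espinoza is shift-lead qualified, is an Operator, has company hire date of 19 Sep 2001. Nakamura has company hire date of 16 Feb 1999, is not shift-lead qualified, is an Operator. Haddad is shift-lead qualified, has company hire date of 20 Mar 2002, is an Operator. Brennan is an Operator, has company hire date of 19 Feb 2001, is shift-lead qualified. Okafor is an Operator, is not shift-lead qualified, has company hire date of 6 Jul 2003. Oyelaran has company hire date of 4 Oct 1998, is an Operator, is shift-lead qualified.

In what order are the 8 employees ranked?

By classification: Oyelaran, Nakamura, Brennan, Espinoza, Haddad, Sato and Okafor (Operator); then Fontaine (Probationary).
Among Oyelaran, Nakamura, Brennan, Espinoza, Haddad, Sato and Okafor, by company hire date (earlier first): Oyelaran (4 Oct 1998) before Nakamura (16 Feb 1999) before Brennan (19 Feb 2001) before Espinoza (19 Sep 2001) before Haddad (20 Mar 2002) before Sato (25 Nov 2002) before Okafor (6 Jul 2003).
Full order: Oyelaran, Nakamura, Brennan, Espinoza, Haddad, Sato, Okafor, Fontaine.

Oyelaran, Nakamura, Brennan, Espinoza, Haddad, Sato, Okafor, Fontaine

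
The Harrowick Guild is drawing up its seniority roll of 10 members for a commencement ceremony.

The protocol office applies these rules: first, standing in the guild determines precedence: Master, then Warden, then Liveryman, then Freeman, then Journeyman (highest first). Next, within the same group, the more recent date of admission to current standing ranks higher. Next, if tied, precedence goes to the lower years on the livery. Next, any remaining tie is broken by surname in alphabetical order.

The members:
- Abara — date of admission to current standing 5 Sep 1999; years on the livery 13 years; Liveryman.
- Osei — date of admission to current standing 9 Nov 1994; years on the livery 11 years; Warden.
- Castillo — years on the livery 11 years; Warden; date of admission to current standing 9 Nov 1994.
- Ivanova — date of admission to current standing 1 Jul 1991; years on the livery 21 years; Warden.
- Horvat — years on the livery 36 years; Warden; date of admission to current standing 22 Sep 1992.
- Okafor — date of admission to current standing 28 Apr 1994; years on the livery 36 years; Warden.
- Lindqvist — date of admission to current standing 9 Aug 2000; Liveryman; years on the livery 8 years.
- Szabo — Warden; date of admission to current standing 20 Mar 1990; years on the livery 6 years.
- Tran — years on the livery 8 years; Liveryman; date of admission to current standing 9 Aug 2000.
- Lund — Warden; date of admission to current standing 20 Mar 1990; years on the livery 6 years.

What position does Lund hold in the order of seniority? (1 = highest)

6

By standing in the guild: Castillo, Osei, Okafor, Horvat, Ivanova, Lund and Szabo (Warden); then Lindqvist, Tran and Abara (Liveryman).
Among Castillo, Osei, Okafor, Horvat, Ivanova, Lund and Szabo, by date of admission to current standing (later first): Castillo and Osei (9 Nov 1994) before Okafor (28 Apr 1994) before Horvat (22 Sep 1992) before Ivanova (1 Jul 1991) before Lund and Szabo (20 Mar 1990).
Castillo and Osei both have years on the livery 11 years, so the next rule applies.
Among Castillo and Osei, alphabetically by surname: Castillo before Osei.
Lund and Szabo both have years on the livery 6 years, so the next rule applies.
Among Lund and Szabo, alphabetically by surname: Lund before Szabo.
Among Lindqvist, Tran and Abara, by date of admission to current standing (later first): Lindqvist and Tran (9 Aug 2000) before Abara (5 Sep 1999).
Lindqvist and Tran both have years on the livery 8 years, so the next rule applies.
Among Lindqvist and Tran, alphabetically by surname: Lindqvist before Tran.
Order: Castillo, Osei, Okafor, Horvat, Ivanova, Lund, Szabo, Lindqvist, Tran, Abara. So position 6.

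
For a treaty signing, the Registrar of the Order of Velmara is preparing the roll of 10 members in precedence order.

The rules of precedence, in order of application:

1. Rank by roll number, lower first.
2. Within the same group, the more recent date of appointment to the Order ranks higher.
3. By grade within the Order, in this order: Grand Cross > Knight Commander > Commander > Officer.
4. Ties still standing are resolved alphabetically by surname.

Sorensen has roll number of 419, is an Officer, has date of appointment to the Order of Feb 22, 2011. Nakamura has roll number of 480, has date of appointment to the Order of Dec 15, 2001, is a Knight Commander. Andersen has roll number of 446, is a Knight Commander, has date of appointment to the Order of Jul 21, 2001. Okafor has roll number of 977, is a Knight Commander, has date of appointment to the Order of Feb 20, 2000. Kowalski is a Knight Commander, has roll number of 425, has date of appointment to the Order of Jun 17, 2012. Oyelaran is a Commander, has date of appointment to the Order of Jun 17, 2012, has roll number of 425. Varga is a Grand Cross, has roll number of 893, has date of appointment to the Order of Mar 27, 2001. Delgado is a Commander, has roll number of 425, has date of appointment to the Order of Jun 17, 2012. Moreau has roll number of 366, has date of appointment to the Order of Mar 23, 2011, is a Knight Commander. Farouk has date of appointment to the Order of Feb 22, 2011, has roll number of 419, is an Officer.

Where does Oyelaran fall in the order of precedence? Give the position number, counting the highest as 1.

6

By roll number (lower first): Moreau (366); then Farouk and Sorensen (both 419); then Kowalski, Delgado and Oyelaran (each 425); then Andersen (446); then Nakamura (480); then Varga (893); then Okafor (977).
Farouk and Sorensen both have date of appointment to the Order Feb 22, 2011, so the next rule applies.
Farouk and Sorensen are each Officer, so the next rule applies.
Among Farouk and Sorensen, alphabetically by surname: Farouk before Sorensen.
Kowalski, Delgado and Oyelaran all have date of appointment to the Order Jun 17, 2012, so the next rule applies.
Among Kowalski, Delgado and Oyelaran, by grade within the Order: Kowalski (Knight Commander) before Delgado and Oyelaran (Commander).
Among Delgado and Oyelaran, alphabetically by surname: Delgado before Oyelaran.
Order: Moreau, Farouk, Sorensen, Kowalski, Delgado, Oyelaran, Andersen, Nakamura, Varga, Okafor. So position 6.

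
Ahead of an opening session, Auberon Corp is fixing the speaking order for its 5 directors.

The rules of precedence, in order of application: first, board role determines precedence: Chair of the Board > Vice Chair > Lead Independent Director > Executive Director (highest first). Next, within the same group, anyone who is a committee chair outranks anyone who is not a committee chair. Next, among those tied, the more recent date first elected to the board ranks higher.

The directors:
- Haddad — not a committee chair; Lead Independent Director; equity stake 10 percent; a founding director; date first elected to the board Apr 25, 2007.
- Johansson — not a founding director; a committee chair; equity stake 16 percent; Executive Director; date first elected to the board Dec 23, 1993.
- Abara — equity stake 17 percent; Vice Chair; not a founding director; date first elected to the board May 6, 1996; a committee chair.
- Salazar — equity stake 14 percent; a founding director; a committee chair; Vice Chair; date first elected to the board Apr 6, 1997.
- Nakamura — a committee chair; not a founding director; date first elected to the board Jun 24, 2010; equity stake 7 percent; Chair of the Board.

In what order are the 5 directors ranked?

By board role: Nakamura (Chair of the Board); then Salazar and Abara (Vice Chair); then Haddad (Lead Independent Director); then Johansson (Executive Director).
Salazar and Abara are each a committee chair, so the next rule applies.
Among Salazar and Abara, by date first elected to the board (later first): Salazar (Apr 6, 1997) before Abara (May 6, 1996).
Full order: Nakamura, Salazar, Abara, Haddad, Johansson.

Nakamura, Salazar, Abara, Haddad, Johansson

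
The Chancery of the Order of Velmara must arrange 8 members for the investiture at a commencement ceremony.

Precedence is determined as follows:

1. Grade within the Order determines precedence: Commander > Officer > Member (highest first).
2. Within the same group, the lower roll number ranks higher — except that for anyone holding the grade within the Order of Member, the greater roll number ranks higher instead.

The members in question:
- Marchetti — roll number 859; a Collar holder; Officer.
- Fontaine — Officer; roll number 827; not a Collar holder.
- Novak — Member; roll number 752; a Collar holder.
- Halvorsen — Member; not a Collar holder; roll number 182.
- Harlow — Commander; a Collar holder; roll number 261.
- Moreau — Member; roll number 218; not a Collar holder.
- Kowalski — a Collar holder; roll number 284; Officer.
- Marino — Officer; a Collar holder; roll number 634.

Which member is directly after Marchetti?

Novak

By grade within the Order: Harlow (Commander); then Kowalski, Marino, Fontaine and Marchetti (Officer); then Novak, Moreau and Halvorsen (Member).
Among Kowalski, Marino, Fontaine and Marchetti, by roll number (lower first): Kowalski (284) before Marino (634) before Fontaine (827) before Marchetti (859).
Among Novak, Moreau and Halvorsen, by roll number (higher first) (reversed rule for this group): Novak (752) before Moreau (218) before Halvorsen (182).
Order: Harlow, Kowalski, Marino, Fontaine, Marchetti, Novak, Moreau, Halvorsen.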